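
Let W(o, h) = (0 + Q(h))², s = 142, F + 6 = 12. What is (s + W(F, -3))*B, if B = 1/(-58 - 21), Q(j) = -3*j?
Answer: -223/79 ≈ -2.8228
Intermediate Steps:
F = 6 (F = -6 + 12 = 6)
W(o, h) = 9*h² (W(o, h) = (0 - 3*h)² = (-3*h)² = 9*h²)
B = -1/79 (B = 1/(-79) = -1/79 ≈ -0.012658)
(s + W(F, -3))*B = (142 + 9*(-3)²)*(-1/79) = (142 + 9*9)*(-1/79) = (142 + 81)*(-1/79) = 223*(-1/79) = -223/79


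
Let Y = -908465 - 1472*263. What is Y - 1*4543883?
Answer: -5839484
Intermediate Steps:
Y = -1295601 (Y = -908465 - 387136 = -1295601)
Y - 1*4543883 = -1295601 - 1*4543883 = -1295601 - 4543883 = -5839484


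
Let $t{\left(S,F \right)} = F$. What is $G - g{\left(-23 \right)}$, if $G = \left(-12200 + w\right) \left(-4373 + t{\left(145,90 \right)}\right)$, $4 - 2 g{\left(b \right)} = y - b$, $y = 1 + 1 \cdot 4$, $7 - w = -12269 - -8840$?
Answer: $37536224$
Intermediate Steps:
$w = 3436$ ($w = 7 - \left(-12269 - -8840\right) = 7 - \left(-12269 + 8840\right) = 7 - -3429 = 7 + 3429 = 3436$)
$y = 5$ ($y = 1 + 4 = 5$)
$g{\left(b \right)} = - \frac{1}{2} + \frac{b}{2}$ ($g{\left(b \right)} = 2 - \frac{5 - b}{2} = 2 + \left(- \frac{5}{2} + \frac{b}{2}\right) = - \frac{1}{2} + \frac{b}{2}$)
$G = 37536212$ ($G = \left(-12200 + 3436\right) \left(-4373 + 90\right) = \left(-8764\right) \left(-4283\right) = 37536212$)
$G - g{\left(-23 \right)} = 37536212 - \left(- \frac{1}{2} + \frac{1}{2} \left(-23\right)\right) = 37536212 - \left(- \frac{1}{2} - \frac{23}{2}\right) = 37536212 - -12 = 37536212 + 12 = 37536224$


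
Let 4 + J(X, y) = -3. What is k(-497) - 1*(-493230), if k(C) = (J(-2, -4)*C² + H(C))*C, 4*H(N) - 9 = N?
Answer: 859898175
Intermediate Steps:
J(X, y) = -7 (J(X, y) = -4 - 3 = -7)
H(N) = 9/4 + N/4
k(C) = C*(9/4 - 7*C² + C/4) (k(C) = (-7*C² + (9/4 + C/4))*C = (9/4 - 7*C² + C/4)*C = C*(9/4 - 7*C² + C/4))
k(-497) - 1*(-493230) = (¼)*(-497)*(9 - 497 - 28*(-497)²) - 1*(-493230) = (¼)*(-497)*(9 - 497 - 28*247009) + 493230 = (¼)*(-497)*(9 - 497 - 6916252) + 493230 = (¼)*(-497)*(-6916740) + 493230 = 859404945 + 493230 = 859898175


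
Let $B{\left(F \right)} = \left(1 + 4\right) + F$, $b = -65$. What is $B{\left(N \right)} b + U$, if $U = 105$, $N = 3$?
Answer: $-415$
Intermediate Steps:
$B{\left(F \right)} = 5 + F$
$B{\left(N \right)} b + U = \left(5 + 3\right) \left(-65\right) + 105 = 8 \left(-65\right) + 105 = -520 + 105 = -415$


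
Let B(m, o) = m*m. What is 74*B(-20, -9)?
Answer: 29600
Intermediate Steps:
B(m, o) = m**2
74*B(-20, -9) = 74*(-20)**2 = 74*400 = 29600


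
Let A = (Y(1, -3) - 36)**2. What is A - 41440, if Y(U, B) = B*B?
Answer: -40711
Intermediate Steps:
Y(U, B) = B**2
A = 729 (A = ((-3)**2 - 36)**2 = (9 - 36)**2 = (-27)**2 = 729)
A - 41440 = 729 - 41440 = -40711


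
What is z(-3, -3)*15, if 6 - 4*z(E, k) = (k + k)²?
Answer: -225/2 ≈ -112.50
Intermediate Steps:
z(E, k) = 3/2 - k² (z(E, k) = 3/2 - (k + k)²/4 = 3/2 - 4*k²/4 = 3/2 - k²)
z(-3, -3)*15 = (3/2 - 1*(-3)²)*15 = (3/2 - 1*9)*15 = (3/2 - 9)*15 = -15/2*15 = -225/2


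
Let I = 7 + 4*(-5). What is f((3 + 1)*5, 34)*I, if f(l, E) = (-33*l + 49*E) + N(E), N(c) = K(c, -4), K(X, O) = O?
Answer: -13026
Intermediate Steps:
N(c) = -4
f(l, E) = -4 - 33*l + 49*E (f(l, E) = (-33*l + 49*E) - 4 = -4 - 33*l + 49*E)
I = -13 (I = 7 - 20 = -13)
f((3 + 1)*5, 34)*I = (-4 - 33*(3 + 1)*5 + 49*34)*(-13) = (-4 - 132*5 + 1666)*(-13) = (-4 - 33*20 + 1666)*(-13) = (-4 - 660 + 1666)*(-13) = 1002*(-13) = -13026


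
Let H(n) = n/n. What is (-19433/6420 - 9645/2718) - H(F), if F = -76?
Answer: -2447951/323140 ≈ -7.5755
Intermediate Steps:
H(n) = 1
(-19433/6420 - 9645/2718) - H(F) = (-19433/6420 - 9645/2718) - 1*1 = (-19433*1/6420 - 9645*1/2718) - 1 = (-19433/6420 - 3215/906) - 1 = -2124811/323140 - 1 = -2447951/323140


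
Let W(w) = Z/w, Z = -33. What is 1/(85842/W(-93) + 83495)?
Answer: 11/3579547 ≈ 3.0730e-6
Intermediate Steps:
W(w) = -33/w
1/(85842/W(-93) + 83495) = 1/(85842/((-33/(-93))) + 83495) = 1/(85842/((-33*(-1/93))) + 83495) = 1/(85842/(11/31) + 83495) = 1/(85842*(31/11) + 83495) = 1/(2661102/11 + 83495) = 1/(3579547/11) = 11/3579547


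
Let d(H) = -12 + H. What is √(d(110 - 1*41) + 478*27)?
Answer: √12963 ≈ 113.86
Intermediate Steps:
√(d(110 - 1*41) + 478*27) = √((-12 + (110 - 1*41)) + 478*27) = √((-12 + (110 - 41)) + 12906) = √((-12 + 69) + 12906) = √(57 + 12906) = √12963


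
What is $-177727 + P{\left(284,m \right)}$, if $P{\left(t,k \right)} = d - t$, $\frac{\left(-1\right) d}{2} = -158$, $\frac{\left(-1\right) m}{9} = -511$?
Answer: $-177695$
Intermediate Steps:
$m = 4599$ ($m = \left(-9\right) \left(-511\right) = 4599$)
$d = 316$ ($d = \left(-2\right) \left(-158\right) = 316$)
$P{\left(t,k \right)} = 316 - t$
$-177727 + P{\left(284,m \right)} = -177727 + \left(316 - 284\right) = -177727 + 32 = -177695$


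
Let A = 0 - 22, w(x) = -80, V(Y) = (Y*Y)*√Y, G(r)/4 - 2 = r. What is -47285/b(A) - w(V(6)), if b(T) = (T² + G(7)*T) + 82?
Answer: 65365/226 ≈ 289.23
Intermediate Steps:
G(r) = 8 + 4*r
V(Y) = Y^(5/2) (V(Y) = Y²*√Y = Y^(5/2))
A = -22
b(T) = 82 + T² + 36*T (b(T) = (T² + (8 + 4*7)*T) + 82 = (T² + (8 + 28)*T) + 82 = (T² + 36*T) + 82 = 82 + T² + 36*T)
-47285/b(A) - w(V(6)) = -47285/(82 + (-22)² + 36*(-22)) - 1*(-80) = -47285/(82 + 484 - 792) + 80 = -47285/(-226) + 80 = -47285*(-1/226) + 80 = 47285/226 + 80 = 65365/226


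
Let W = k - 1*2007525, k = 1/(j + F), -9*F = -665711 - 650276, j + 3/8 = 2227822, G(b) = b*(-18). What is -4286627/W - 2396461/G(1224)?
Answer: 279494967600345691175/2520081571804042032 ≈ 110.91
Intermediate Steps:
G(b) = -18*b
j = 17822573/8 (j = -3/8 + 2227822 = 17822573/8 ≈ 2.2278e+6)
F = 1315987/9 (F = -(-665711 - 650276)/9 = -⅑*(-1315987) = 1315987/9 ≈ 1.4622e+5)
k = 72/170931053 (k = 1/(17822573/8 + 1315987/9) = 1/(170931053/72) = 72/170931053 ≈ 4.2122e-7)
W = -343148362173753/170931053 (W = 72/170931053 - 1*2007525 = 72/170931053 - 2007525 = -343148362173753/170931053 ≈ -2.0075e+6)
-4286627/W - 2396461/G(1224) = -4286627/(-343148362173753/170931053) - 2396461/((-18*1224)) = -4286627*(-170931053/343148362173753) - 2396461/(-22032) = 732717666928231/343148362173753 - 2396461*(-1/22032) = 732717666928231/343148362173753 + 2396461/22032 = 279494967600345691175/2520081571804042032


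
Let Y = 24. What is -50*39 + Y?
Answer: -1926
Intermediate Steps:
-50*39 + Y = -50*39 + 24 = -1950 + 24 = -1926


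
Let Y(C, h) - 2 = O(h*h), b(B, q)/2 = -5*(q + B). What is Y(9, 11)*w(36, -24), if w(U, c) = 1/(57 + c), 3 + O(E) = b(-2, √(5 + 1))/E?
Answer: -101/3993 - 10*√6/3993 ≈ -0.031429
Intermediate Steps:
b(B, q) = -10*B - 10*q (b(B, q) = 2*(-5*(q + B)) = 2*(-5*(B + q)) = 2*(-5*B - 5*q) = -10*B - 10*q)
O(E) = -3 + (20 - 10*√6)/E (O(E) = -3 + (-10*(-2) - 10*√(5 + 1))/E = -3 + (20 - 10*√6)/E)
Y(C, h) = 2 + (20 - 10*√6 - 3*h²)/h² (Y(C, h) = 2 + (20 - 10*√6 - 3*h*h)/((h*h)) = 2 + (20 - 10*√6 - 3*h²)/(h²) = 2 + (20 - 10*√6 - 3*h²)/h²)
Y(9, 11)*w(36, -24) = ((20 - 1*11² - 10*√6)/11²)/(57 - 24) = ((20 - 1*121 - 10*√6)/121)/33 = ((20 - 121 - 10*√6)/121)*(1/33) = ((-101 - 10*√6)/121)*(1/33) = (-101/121 - 10*√6/121)*(1/33) = -101/3993 - 10*√6/3993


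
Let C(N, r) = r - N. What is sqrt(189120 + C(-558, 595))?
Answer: sqrt(190273) ≈ 436.20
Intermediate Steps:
sqrt(189120 + C(-558, 595)) = sqrt(189120 + (595 - 1*(-558))) = sqrt(189120 + (595 + 558)) = sqrt(189120 + 1153) = sqrt(190273)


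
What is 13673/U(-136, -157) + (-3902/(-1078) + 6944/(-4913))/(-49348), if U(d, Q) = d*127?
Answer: -2021348334393/2553262399688 ≈ -0.79167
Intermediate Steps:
U(d, Q) = 127*d
13673/U(-136, -157) + (-3902/(-1078) + 6944/(-4913))/(-49348) = 13673/((127*(-136))) + (-3902/(-1078) + 6944/(-4913))/(-49348) = 13673/(-17272) + (-3902*(-1/1078) + 6944*(-1/4913))*(-1/49348) = 13673*(-1/17272) + (1951/539 - 6944/4913)*(-1/49348) = -13673/17272 + (5842447/2648107)*(-1/49348) = -13673/17272 - 449419/10052214172 = -2021348334393/2553262399688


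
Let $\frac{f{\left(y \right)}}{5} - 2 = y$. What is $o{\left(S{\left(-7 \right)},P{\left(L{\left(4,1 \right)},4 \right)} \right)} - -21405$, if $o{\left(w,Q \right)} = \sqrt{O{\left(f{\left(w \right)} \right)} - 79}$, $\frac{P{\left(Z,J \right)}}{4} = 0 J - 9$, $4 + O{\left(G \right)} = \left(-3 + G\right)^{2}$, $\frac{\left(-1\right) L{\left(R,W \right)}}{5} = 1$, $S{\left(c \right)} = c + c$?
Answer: $21405 + \sqrt{3886} \approx 21467.0$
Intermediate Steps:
$f{\left(y \right)} = 10 + 5 y$
$S{\left(c \right)} = 2 c$
$L{\left(R,W \right)} = -5$ ($L{\left(R,W \right)} = \left(-5\right) 1 = -5$)
$O{\left(G \right)} = -4 + \left(-3 + G\right)^{2}$
$P{\left(Z,J \right)} = -36$ ($P{\left(Z,J \right)} = 4 \left(0 J - 9\right) = 4 \left(0 - 9\right) = 4 \left(-9\right) = -36$)
$o{\left(w,Q \right)} = \sqrt{-83 + \left(7 + 5 w\right)^{2}}$ ($o{\left(w,Q \right)} = \sqrt{\left(-4 + \left(-3 + \left(10 + 5 w\right)\right)^{2}\right) - 79} = \sqrt{\left(-4 + \left(7 + 5 w\right)^{2}\right) - 79} = \sqrt{-83 + \left(7 + 5 w\right)^{2}}$)
$o{\left(S{\left(-7 \right)},P{\left(L{\left(4,1 \right)},4 \right)} \right)} - -21405 = \sqrt{-83 + \left(7 + 5 \cdot 2 \left(-7\right)\right)^{2}} - -21405 = \sqrt{-83 + \left(7 + 5 \left(-14\right)\right)^{2}} + 21405 = \sqrt{-83 + \left(7 - 70\right)^{2}} + 21405 = \sqrt{-83 + \left(-63\right)^{2}} + 21405 = \sqrt{-83 + 3969} + 21405 = \sqrt{3886} + 21405 = 21405 + \sqrt{3886}$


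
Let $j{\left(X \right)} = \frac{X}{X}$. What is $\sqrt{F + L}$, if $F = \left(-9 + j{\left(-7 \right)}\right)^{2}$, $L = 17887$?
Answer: $\sqrt{17951} \approx 133.98$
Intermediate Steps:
$j{\left(X \right)} = 1$
$F = 64$ ($F = \left(-9 + 1\right)^{2} = \left(-8\right)^{2} = 64$)
$\sqrt{F + L} = \sqrt{64 + 17887} = \sqrt{17951}$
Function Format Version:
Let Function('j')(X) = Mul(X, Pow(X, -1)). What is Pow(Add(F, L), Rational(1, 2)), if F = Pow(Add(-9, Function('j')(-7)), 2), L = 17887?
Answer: Pow(17951, Rational(1, 2)) ≈ 133.98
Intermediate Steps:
Function('j')(X) = 1
F = 64 (F = Pow(Add(-9, 1), 2) = Pow(-8, 2) = 64)
Pow(Add(F, L), Rational(1, 2)) = Pow(Add(64, 17887), Rational(1, 2)) = Pow(17951, Rational(1, 2))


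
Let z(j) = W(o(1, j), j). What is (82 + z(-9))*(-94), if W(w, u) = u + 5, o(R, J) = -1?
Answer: -7332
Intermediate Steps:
W(w, u) = 5 + u
z(j) = 5 + j
(82 + z(-9))*(-94) = (82 + (5 - 9))*(-94) = (82 - 4)*(-94) = 78*(-94) = -7332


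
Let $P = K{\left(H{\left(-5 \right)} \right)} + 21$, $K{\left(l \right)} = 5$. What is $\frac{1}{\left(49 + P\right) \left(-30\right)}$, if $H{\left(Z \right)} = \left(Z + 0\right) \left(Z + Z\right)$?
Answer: $- \frac{1}{2250} \approx -0.00044444$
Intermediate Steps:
$H{\left(Z \right)} = 2 Z^{2}$ ($H{\left(Z \right)} = Z 2 Z = 2 Z^{2}$)
$P = 26$ ($P = 5 + 21 = 26$)
$\frac{1}{\left(49 + P\right) \left(-30\right)} = \frac{1}{\left(49 + 26\right) \left(-30\right)} = \frac{1}{75 \left(-30\right)} = \frac{1}{-2250} = - \frac{1}{2250}$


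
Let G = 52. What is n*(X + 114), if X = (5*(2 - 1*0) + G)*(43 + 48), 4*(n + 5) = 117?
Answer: 139583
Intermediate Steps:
n = 97/4 (n = -5 + (¼)*117 = -5 + 117/4 = 97/4 ≈ 24.250)
X = 5642 (X = (5*(2 - 1*0) + 52)*(43 + 48) = (5*(2 + 0) + 52)*91 = (5*2 + 52)*91 = (10 + 52)*91 = 62*91 = 5642)
n*(X + 114) = 97*(5642 + 114)/4 = (97/4)*5756 = 139583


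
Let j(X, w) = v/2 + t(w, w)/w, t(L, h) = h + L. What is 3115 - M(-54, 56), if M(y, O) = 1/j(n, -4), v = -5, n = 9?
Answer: 3117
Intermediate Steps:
t(L, h) = L + h
j(X, w) = -1/2 (j(X, w) = -5/2 + (w + w)/w = -5*1/2 + (2*w)/w = -5/2 + 2 = -1/2)
M(y, O) = -2 (M(y, O) = 1/(-1/2) = -2)
3115 - M(-54, 56) = 3115 - 1*(-2) = 3115 + 2 = 3117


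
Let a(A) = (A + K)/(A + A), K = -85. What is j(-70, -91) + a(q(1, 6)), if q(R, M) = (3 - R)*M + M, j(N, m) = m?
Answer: -3343/36 ≈ -92.861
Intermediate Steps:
q(R, M) = M + M*(3 - R) (q(R, M) = M*(3 - R) + M = M + M*(3 - R))
a(A) = (-85 + A)/(2*A) (a(A) = (A - 85)/(A + A) = (-85 + A)/((2*A)) = (-85 + A)*(1/(2*A)) = (-85 + A)/(2*A))
j(-70, -91) + a(q(1, 6)) = -91 + (-85 + 6*(4 - 1*1))/(2*((6*(4 - 1*1)))) = -91 + (-85 + 6*(4 - 1))/(2*((6*(4 - 1)))) = -91 + (-85 + 6*3)/(2*((6*3))) = -91 + (½)*(-85 + 18)/18 = -91 + (½)*(1/18)*(-67) = -91 - 67/36 = -3343/36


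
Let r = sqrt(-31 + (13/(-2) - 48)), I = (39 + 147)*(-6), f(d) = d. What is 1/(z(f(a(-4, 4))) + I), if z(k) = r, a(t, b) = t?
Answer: -248/276787 - I*sqrt(38)/830361 ≈ -0.000896 - 7.4238e-6*I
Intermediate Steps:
I = -1116 (I = 186*(-6) = -1116)
r = 3*I*sqrt(38)/2 (r = sqrt(-31 + (13*(-1/2) - 48)) = sqrt(-31 + (-13/2 - 48)) = sqrt(-31 - 109/2) = sqrt(-171/2) = 3*I*sqrt(38)/2 ≈ 9.2466*I)
z(k) = 3*I*sqrt(38)/2
1/(z(f(a(-4, 4))) + I) = 1/(3*I*sqrt(38)/2 - 1116) = 1/(-1116 + 3*I*sqrt(38)/2)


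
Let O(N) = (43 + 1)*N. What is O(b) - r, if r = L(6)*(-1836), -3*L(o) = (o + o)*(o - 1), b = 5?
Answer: -36500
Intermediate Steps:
L(o) = -2*o*(-1 + o)/3 (L(o) = -(o + o)*(o - 1)/3 = -2*o*(-1 + o)/3)
r = 36720 (r = ((⅔)*6*(1 - 1*6))*(-1836) = ((⅔)*6*(1 - 6))*(-1836) = ((⅔)*6*(-5))*(-1836) = -20*(-1836) = 36720)
O(N) = 44*N
O(b) - r = 44*5 - 1*36720 = 220 - 36720 = -36500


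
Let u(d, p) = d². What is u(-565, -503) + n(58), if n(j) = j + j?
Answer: 319341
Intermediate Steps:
n(j) = 2*j
u(-565, -503) + n(58) = (-565)² + 2*58 = 319225 + 116 = 319341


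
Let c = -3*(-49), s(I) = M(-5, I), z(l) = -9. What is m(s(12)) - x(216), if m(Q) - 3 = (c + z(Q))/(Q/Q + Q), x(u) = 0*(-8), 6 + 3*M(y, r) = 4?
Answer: 417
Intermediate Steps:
M(y, r) = -2/3 (M(y, r) = -2 + (1/3)*4 = -2 + 4/3 = -2/3)
s(I) = -2/3
c = 147
x(u) = 0
m(Q) = 3 + 138/(1 + Q) (m(Q) = 3 + (147 - 9)/(Q/Q + Q) = 3 + 138/(1 + Q))
m(s(12)) - x(216) = 3*(47 - 2/3)/(1 - 2/3) - 1*0 = 3*(139/3)/(1/3) + 0 = 3*3*(139/3) + 0 = 417 + 0 = 417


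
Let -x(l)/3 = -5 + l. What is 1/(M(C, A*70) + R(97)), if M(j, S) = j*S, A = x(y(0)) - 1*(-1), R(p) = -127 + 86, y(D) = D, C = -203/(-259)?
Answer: 37/30963 ≈ 0.0011950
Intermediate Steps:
C = 29/37 (C = -203*(-1/259) = 29/37 ≈ 0.78378)
x(l) = 15 - 3*l (x(l) = -3*(-5 + l) = 15 - 3*l)
R(p) = -41
A = 16 (A = (15 - 3*0) - 1*(-1) = (15 + 0) + 1 = 15 + 1 = 16)
M(j, S) = S*j
1/(M(C, A*70) + R(97)) = 1/((16*70)*(29/37) - 41) = 1/(1120*(29/37) - 41) = 1/(32480/37 - 41) = 1/(30963/37) = 37/30963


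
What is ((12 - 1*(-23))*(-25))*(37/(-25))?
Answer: 1295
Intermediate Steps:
((12 - 1*(-23))*(-25))*(37/(-25)) = ((12 + 23)*(-25))*(37*(-1/25)) = (35*(-25))*(-37/25) = -875*(-37/25) = 1295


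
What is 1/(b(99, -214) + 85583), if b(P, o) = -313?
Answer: 1/85270 ≈ 1.1727e-5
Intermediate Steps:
1/(b(99, -214) + 85583) = 1/(-313 + 85583) = 1/85270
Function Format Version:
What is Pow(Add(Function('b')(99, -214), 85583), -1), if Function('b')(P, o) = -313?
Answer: Rational(1, 85270) ≈ 1.1727e-5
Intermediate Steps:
Pow(Add(Function('b')(99, -214), 85583), -1) = Pow(Add(-313, 85583), -1) = Pow(85270, -1) = Rational(1, 85270)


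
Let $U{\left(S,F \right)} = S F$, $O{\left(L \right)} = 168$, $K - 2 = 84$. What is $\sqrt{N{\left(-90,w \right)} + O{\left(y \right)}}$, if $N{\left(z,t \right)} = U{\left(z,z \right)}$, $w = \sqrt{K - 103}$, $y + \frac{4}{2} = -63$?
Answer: $2 \sqrt{2067} \approx 90.929$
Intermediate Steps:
$K = 86$ ($K = 2 + 84 = 86$)
$y = -65$ ($y = -2 - 63 = -65$)
$w = i \sqrt{17}$ ($w = \sqrt{86 - 103} = \sqrt{-17} = i \sqrt{17} \approx 4.1231 i$)
$U{\left(S,F \right)} = F S$
$N{\left(z,t \right)} = z^{2}$ ($N{\left(z,t \right)} = z z = z^{2}$)
$\sqrt{N{\left(-90,w \right)} + O{\left(y \right)}} = \sqrt{\left(-90\right)^{2} + 168} = \sqrt{8100 + 168} = \sqrt{8268} = 2 \sqrt{2067}$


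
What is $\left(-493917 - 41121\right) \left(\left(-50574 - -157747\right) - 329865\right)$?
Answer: $119148682296$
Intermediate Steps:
$\left(-493917 - 41121\right) \left(\left(-50574 - -157747\right) - 329865\right) = - 535038 \left(\left(-50574 + 157747\right) - 329865\right) = - 535038 \left(107173 - 329865\right) = \left(-535038\right) \left(-222692\right) = 119148682296$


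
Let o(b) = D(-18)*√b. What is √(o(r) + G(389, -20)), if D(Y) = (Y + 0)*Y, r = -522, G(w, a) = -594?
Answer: 3*√(-66 + 108*I*√58) ≈ 58.448 + 63.326*I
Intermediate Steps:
D(Y) = Y² (D(Y) = Y*Y = Y²)
o(b) = 324*√b (o(b) = (-18)²*√b = 324*√b)
√(o(r) + G(389, -20)) = √(324*√(-522) - 594) = √(324*(3*I*√58) - 594) = √(972*I*√58 - 594) = √(-594 + 972*I*√58)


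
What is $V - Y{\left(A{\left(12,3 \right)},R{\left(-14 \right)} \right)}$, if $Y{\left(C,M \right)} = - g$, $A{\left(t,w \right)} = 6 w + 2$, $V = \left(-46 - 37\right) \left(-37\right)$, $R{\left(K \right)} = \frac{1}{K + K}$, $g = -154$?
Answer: $2917$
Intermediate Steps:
$R{\left(K \right)} = \frac{1}{2 K}$
$V = 3071$ ($V = \left(-83\right) \left(-37\right) = 3071$)
$A{\left(t,w \right)} = 2 + 6 w$
$Y{\left(C,M \right)} = 154$ ($Y{\left(C,M \right)} = \left(-1\right) \left(-154\right) = 154$)
$V - Y{\left(A{\left(12,3 \right)},R{\left(-14 \right)} \right)} = 3071 - 154 = 2917$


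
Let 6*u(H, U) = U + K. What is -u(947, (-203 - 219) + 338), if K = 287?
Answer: -203/6 ≈ -33.833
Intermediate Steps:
u(H, U) = 287/6 + U/6 (u(H, U) = (U + 287)/6 = (287 + U)/6 = 287/6 + U/6)
-u(947, (-203 - 219) + 338) = -(287/6 + ((-203 - 219) + 338)/6) = -(287/6 + (-422 + 338)/6) = -(287/6 + (1/6)*(-84)) = -(287/6 - 14) = -1*203/6 = -203/6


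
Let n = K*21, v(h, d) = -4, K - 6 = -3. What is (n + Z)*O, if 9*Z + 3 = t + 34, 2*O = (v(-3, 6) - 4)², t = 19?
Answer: 19744/9 ≈ 2193.8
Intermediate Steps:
K = 3 (K = 6 - 3 = 3)
O = 32 (O = (-4 - 4)²/2 = (½)*(-8)² = (½)*64 = 32)
Z = 50/9 (Z = -⅓ + (19 + 34)/9 = -⅓ + (⅑)*53 = -⅓ + 53/9 = 50/9 ≈ 5.5556)
n = 63 (n = 3*21 = 63)
(n + Z)*O = (63 + 50/9)*32 = (617/9)*32 = 19744/9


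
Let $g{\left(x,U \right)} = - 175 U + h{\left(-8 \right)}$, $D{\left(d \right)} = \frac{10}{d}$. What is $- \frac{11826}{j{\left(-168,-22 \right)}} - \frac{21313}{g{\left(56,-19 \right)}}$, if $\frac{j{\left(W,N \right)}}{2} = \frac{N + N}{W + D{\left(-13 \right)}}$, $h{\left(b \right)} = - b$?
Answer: $- \frac{1965982121}{86658} \approx -22687.0$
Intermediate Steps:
$j{\left(W,N \right)} = \frac{4 N}{- \frac{10}{13} + W}$ ($j{\left(W,N \right)} = 2 \frac{N + N}{W + \frac{10}{-13}} = 2 \frac{2 N}{W + 10 \left(- \frac{1}{13}\right)} = 2 \frac{2 N}{W - \frac{10}{13}} = 2 \frac{2 N}{- \frac{10}{13} + W} = \frac{4 N}{- \frac{10}{13} + W}$)
$g{\left(x,U \right)} = 8 - 175 U$ ($g{\left(x,U \right)} = - 175 U - -8 = - 175 U + 8 = 8 - 175 U$)
$- \frac{11826}{j{\left(-168,-22 \right)}} - \frac{21313}{g{\left(56,-19 \right)}} = - \frac{11826}{52 \left(-22\right) \frac{1}{-10 + 13 \left(-168\right)}} - \frac{21313}{8 - -3325} = - \frac{11826}{52 \left(-22\right) \frac{1}{-10 - 2184}} - \frac{21313}{8 + 3325} = - \frac{11826}{52 \left(-22\right) \frac{1}{-2194}} - \frac{21313}{3333} = - \frac{11826}{52 \left(-22\right) \left(- \frac{1}{2194}\right)} - \frac{21313}{3333} = - \frac{11826}{\frac{572}{1097}} - \frac{21313}{3333} = \left(-11826\right) \frac{1097}{572} - \frac{21313}{3333} = - \frac{6486561}{286} - \frac{21313}{3333} = - \frac{1965982121}{86658}$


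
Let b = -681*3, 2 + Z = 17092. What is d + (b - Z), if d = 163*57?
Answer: -9842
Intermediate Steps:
Z = 17090 (Z = -2 + 17092 = 17090)
b = -2043
d = 9291
d + (b - Z) = 9291 + (-2043 - 1*17090) = 9291 + (-2043 - 17090) = 9291 - 19133 = -9842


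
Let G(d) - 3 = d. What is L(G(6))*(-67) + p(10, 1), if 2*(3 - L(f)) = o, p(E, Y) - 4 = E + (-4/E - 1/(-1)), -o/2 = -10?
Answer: 2418/5 ≈ 483.60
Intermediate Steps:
o = 20 (o = -2*(-10) = 20)
G(d) = 3 + d
p(E, Y) = 5 + E - 4/E (p(E, Y) = 4 + (E + (-4/E - 1/(-1))) = 4 + (E + (-4/E - 1*(-1))) = 4 + (E + (-4/E + 1)) = 4 + (E + (1 - 4/E)) = 4 + (1 + E - 4/E) = 5 + E - 4/E)
L(f) = -7 (L(f) = 3 - ½*20 = 3 - 10 = -7)
L(G(6))*(-67) + p(10, 1) = -7*(-67) + (5 + 10 - 4/10) = 469 + (5 + 10 - 4*⅒) = 469 + (5 + 10 - ⅖) = 469 + 73/5 = 2418/5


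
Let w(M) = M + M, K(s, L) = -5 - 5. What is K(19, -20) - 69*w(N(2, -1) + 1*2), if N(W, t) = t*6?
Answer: 542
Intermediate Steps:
N(W, t) = 6*t
K(s, L) = -10
w(M) = 2*M
K(19, -20) - 69*w(N(2, -1) + 1*2) = -10 - 138*(6*(-1) + 1*2) = -10 - 138*(-6 + 2) = -10 - 138*(-4) = -10 - 69*(-8) = -10 + 552 = 542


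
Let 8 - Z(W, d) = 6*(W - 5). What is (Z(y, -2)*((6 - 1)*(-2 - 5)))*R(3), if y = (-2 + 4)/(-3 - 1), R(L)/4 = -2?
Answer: 11480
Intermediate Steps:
R(L) = -8 (R(L) = 4*(-2) = -8)
y = -1/2 (y = 2/(-4) = 2*(-1/4) = -1/2 ≈ -0.50000)
Z(W, d) = 38 - 6*W (Z(W, d) = 8 - 6*(W - 5) = 8 - 6*(-5 + W) = 8 - (-30 + 6*W) = 8 + (30 - 6*W) = 38 - 6*W)
(Z(y, -2)*((6 - 1)*(-2 - 5)))*R(3) = ((38 - 6*(-1/2))*((6 - 1)*(-2 - 5)))*(-8) = ((38 + 3)*(5*(-7)))*(-8) = (41*(-35))*(-8) = -1435*(-8) = 11480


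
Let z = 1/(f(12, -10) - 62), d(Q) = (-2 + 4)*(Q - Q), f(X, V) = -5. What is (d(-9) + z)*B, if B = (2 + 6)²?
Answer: -64/67 ≈ -0.95522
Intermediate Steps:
d(Q) = 0 (d(Q) = 2*0 = 0)
z = -1/67 (z = 1/(-5 - 62) = 1/(-67) = -1/67 ≈ -0.014925)
B = 64 (B = 8² = 64)
(d(-9) + z)*B = (0 - 1/67)*64 = -1/67*64 = -64/67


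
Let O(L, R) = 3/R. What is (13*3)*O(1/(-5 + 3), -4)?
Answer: -117/4 ≈ -29.250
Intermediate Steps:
(13*3)*O(1/(-5 + 3), -4) = (13*3)*(3/(-4)) = 39*(3*(-¼)) = 39*(-¾) = -117/4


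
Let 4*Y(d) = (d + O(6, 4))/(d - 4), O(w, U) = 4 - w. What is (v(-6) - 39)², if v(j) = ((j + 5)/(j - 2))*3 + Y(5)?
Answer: 91809/64 ≈ 1434.5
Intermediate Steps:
Y(d) = (-2 + d)/(4*(-4 + d)) (Y(d) = ((d + (4 - 1*6))/(d - 4))/4 = ((d + (4 - 6))/(-4 + d))/4 = ((d - 2)/(-4 + d))/4 = ((-2 + d)/(-4 + d))/4 = (-2 + d)/(4*(-4 + d)))
v(j) = ¾ + 3*(5 + j)/(-2 + j) (v(j) = ((j + 5)/(j - 2))*3 + (-2 + 5)/(4*(-4 + 5)) = ((5 + j)/(-2 + j))*3 + (¼)*3/1 = ((5 + j)/(-2 + j))*3 + (¼)*1*3 = 3*(5 + j)/(-2 + j) + ¾ = ¾ + 3*(5 + j)/(-2 + j))
(v(-6) - 39)² = (3*(18 + 5*(-6))/(4*(-2 - 6)) - 39)² = ((¾)*(18 - 30)/(-8) - 39)² = ((¾)*(-⅛)*(-12) - 39)² = (9/8 - 39)² = (-303/8)² = 91809/64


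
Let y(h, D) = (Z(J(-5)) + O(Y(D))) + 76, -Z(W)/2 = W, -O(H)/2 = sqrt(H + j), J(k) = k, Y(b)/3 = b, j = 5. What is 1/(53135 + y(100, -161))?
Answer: 53221/2832476753 + 2*I*sqrt(478)/2832476753 ≈ 1.879e-5 + 1.5438e-8*I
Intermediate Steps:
Y(b) = 3*b
O(H) = -2*sqrt(5 + H) (O(H) = -2*sqrt(H + 5) = -2*sqrt(5 + H))
Z(W) = -2*W
y(h, D) = 86 - 2*sqrt(5 + 3*D) (y(h, D) = (-2*(-5) - 2*sqrt(5 + 3*D)) + 76 = (10 - 2*sqrt(5 + 3*D)) + 76 = 86 - 2*sqrt(5 + 3*D))
1/(53135 + y(100, -161)) = 1/(53135 + (86 - 2*sqrt(5 + 3*(-161)))) = 1/(53135 + (86 - 2*sqrt(5 - 483))) = 1/(53135 + (86 - 2*I*sqrt(478))) = 1/(53221 - 2*I*sqrt(478))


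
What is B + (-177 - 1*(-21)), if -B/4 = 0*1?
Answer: -156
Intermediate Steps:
B = 0 (B = -0 = -4*0 = 0)
B + (-177 - 1*(-21)) = 0 + (-177 - 1*(-21)) = 0 + (-177 + 21) = 0 - 156 = -156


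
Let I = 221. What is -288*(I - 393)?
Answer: 49536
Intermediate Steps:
-288*(I - 393) = -288*(221 - 393) = -288*(-172) = 49536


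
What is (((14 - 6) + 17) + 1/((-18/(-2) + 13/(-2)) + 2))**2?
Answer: 51529/81 ≈ 636.16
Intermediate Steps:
(((14 - 6) + 17) + 1/((-18/(-2) + 13/(-2)) + 2))**2 = ((8 + 17) + 1/((-18*(-1/2) + 13*(-1/2)) + 2))**2 = (25 + 1/((9 - 13/2) + 2))**2 = (25 + 1/(5/2 + 2))**2 = (25 + 1/(9/2))**2 = (25 + 2/9)**2 = (227/9)**2 = 51529/81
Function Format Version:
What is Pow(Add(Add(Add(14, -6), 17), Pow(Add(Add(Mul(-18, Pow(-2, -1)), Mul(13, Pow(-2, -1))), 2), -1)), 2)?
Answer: Rational(51529, 81) ≈ 636.16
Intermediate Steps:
Pow(Add(Add(Add(14, -6), 17), Pow(Add(Add(Mul(-18, Pow(-2, -1)), Mul(13, Pow(-2, -1))), 2), -1)), 2) = Pow(Add(Add(8, 17), Pow(Add(Add(Mul(-18, Rational(-1, 2)), Mul(13, Rational(-1, 2))), 2), -1)), 2) = Pow(Add(25, Pow(Add(Add(9, Rational(-13, 2)), 2), -1)), 2) = Pow(Add(25, Pow(Add(Rational(5, 2), 2), -1)), 2) = Pow(Add(25, Pow(Rational(9, 2), -1)), 2) = Pow(Add(25, Rational(2, 9)), 2) = Pow(Rational(227, 9), 2) = Rational(51529, 81)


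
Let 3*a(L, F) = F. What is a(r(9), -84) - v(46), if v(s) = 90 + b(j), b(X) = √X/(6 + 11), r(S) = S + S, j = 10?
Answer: -118 - √10/17 ≈ -118.19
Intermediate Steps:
r(S) = 2*S
a(L, F) = F/3
b(X) = √X/17
v(s) = 90 + √10/17
a(r(9), -84) - v(46) = (⅓)*(-84) - (90 + √10/17) = -28 + (-90 - √10/17) = -118 - √10/17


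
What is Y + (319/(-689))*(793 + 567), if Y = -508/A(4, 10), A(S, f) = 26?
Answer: -447302/689 ≈ -649.21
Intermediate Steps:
Y = -254/13 (Y = -508/26 = -508*1/26 = -254/13 ≈ -19.538)
Y + (319/(-689))*(793 + 567) = -254/13 + (319/(-689))*(793 + 567) = -254/13 + (319*(-1/689))*1360 = -254/13 - 319/689*1360 = -254/13 - 433840/689 = -447302/689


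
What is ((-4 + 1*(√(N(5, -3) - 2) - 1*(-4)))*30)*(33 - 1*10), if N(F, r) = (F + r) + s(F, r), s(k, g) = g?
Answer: 690*I*√3 ≈ 1195.1*I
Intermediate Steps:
N(F, r) = F + 2*r (N(F, r) = (F + r) + r = F + 2*r)
((-4 + 1*(√(N(5, -3) - 2) - 1*(-4)))*30)*(33 - 1*10) = ((-4 + 1*(√((5 + 2*(-3)) - 2) - 1*(-4)))*30)*(33 - 1*10) = ((-4 + 1*(√((5 - 6) - 2) + 4))*30)*(33 - 10) = ((-4 + 1*(√(-1 - 2) + 4))*30)*23 = ((-4 + 1*(√(-3) + 4))*30)*23 = ((-4 + 1*(I*√3 + 4))*30)*23 = ((-4 + 1*(4 + I*√3))*30)*23 = ((-4 + (4 + I*√3))*30)*23 = ((I*√3)*30)*23 = (30*I*√3)*23 = 690*I*√3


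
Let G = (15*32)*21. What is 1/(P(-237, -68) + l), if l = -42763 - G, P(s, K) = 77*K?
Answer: -1/58079 ≈ -1.7218e-5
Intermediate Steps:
G = 10080 (G = 480*21 = 10080)
l = -52843 (l = -42763 - 1*10080 = -42763 - 10080 = -52843)
1/(P(-237, -68) + l) = 1/(77*(-68) - 52843) = 1/(-5236 - 52843) = 1/(-58079) = -1/58079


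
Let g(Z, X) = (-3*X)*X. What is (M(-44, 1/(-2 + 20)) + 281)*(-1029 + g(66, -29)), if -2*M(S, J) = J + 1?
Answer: -2988712/3 ≈ -9.9624e+5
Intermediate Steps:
g(Z, X) = -3*X²
M(S, J) = -½ - J/2 (M(S, J) = -(J + 1)/2 = -(1 + J)/2 = -½ - J/2)
(M(-44, 1/(-2 + 20)) + 281)*(-1029 + g(66, -29)) = ((-½ - 1/(2*(-2 + 20))) + 281)*(-1029 - 3*(-29)²) = ((-½ - ½/18) + 281)*(-1029 - 3*841) = ((-½ - ½*1/18) + 281)*(-1029 - 2523) = ((-½ - 1/36) + 281)*(-3552) = (-19/36 + 281)*(-3552) = (10097/36)*(-3552) = -2988712/3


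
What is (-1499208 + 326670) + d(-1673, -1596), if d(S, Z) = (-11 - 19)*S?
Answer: -1122348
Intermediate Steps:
d(S, Z) = -30*S
(-1499208 + 326670) + d(-1673, -1596) = (-1499208 + 326670) - 30*(-1673) = -1172538 + 50190 = -1122348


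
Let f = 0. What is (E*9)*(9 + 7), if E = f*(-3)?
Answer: 0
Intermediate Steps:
E = 0 (E = 0*(-3) = 0)
(E*9)*(9 + 7) = (0*9)*(9 + 7) = 0*16 = 0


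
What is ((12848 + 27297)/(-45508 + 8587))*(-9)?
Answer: 3885/397 ≈ 9.7859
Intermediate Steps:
((12848 + 27297)/(-45508 + 8587))*(-9) = (40145/(-36921))*(-9) = (40145*(-1/36921))*(-9) = -1295/1191*(-9) = 3885/397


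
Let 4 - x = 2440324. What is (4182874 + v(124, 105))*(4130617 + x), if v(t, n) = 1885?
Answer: 7073485583423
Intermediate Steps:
x = -2440320 (x = 4 - 1*2440324 = 4 - 2440324 = -2440320)
(4182874 + v(124, 105))*(4130617 + x) = (4182874 + 1885)*(4130617 - 2440320) = 4184759*1690297 = 7073485583423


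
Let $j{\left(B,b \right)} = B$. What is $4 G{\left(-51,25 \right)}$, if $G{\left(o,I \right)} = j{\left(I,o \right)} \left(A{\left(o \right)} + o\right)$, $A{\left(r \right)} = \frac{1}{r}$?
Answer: $- \frac{260200}{51} \approx -5102.0$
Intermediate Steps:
$G{\left(o,I \right)} = I \left(o + \frac{1}{o}\right)$ ($G{\left(o,I \right)} = I \left(\frac{1}{o} + o\right) = I \left(o + \frac{1}{o}\right)$)
$4 G{\left(-51,25 \right)} = 4 \left(25 \left(-51\right) + \frac{25}{-51}\right) = 4 \left(-1275 + 25 \left(- \frac{1}{51}\right)\right) = 4 \left(-1275 - \frac{25}{51}\right) = 4 \left(- \frac{65050}{51}\right) = - \frac{260200}{51}$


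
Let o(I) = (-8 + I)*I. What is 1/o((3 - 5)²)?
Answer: -1/16 ≈ -0.062500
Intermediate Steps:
o(I) = I*(-8 + I)
1/o((3 - 5)²) = 1/((3 - 5)²*(-8 + (3 - 5)²)) = 1/((-2)²*(-8 + (-2)²)) = 1/(4*(-8 + 4)) = 1/(4*(-4)) = 1/(-16) = -1/16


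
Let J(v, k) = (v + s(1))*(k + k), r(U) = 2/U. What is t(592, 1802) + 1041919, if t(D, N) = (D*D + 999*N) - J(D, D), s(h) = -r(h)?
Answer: 2494021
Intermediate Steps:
s(h) = -2/h
J(v, k) = 2*k*(-2 + v) (J(v, k) = (v - 2/1)*(k + k) = (v - 2*1)*(2*k) = (v - 2)*(2*k) = (-2 + v)*(2*k) = 2*k*(-2 + v))
t(D, N) = D² + 999*N - 2*D*(-2 + D) (t(D, N) = (D*D + 999*N) - 2*D*(-2 + D) = (D² + 999*N) - 2*D*(-2 + D) = D² + 999*N - 2*D*(-2 + D))
t(592, 1802) + 1041919 = (-1*592² + 4*592 + 999*1802) + 1041919 = (-1*350464 + 2368 + 1800198) + 1041919 = (-350464 + 2368 + 1800198) + 1041919 = 1452102 + 1041919 = 2494021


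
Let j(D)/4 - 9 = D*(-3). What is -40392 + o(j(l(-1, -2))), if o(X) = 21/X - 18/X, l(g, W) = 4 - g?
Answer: -323137/8 ≈ -40392.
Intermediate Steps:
j(D) = 36 - 12*D (j(D) = 36 + 4*(D*(-3)) = 36 + 4*(-3*D) = 36 - 12*D)
o(X) = 3/X
-40392 + o(j(l(-1, -2))) = -40392 + 3/(36 - 12*(4 - 1*(-1))) = -40392 + 3/(36 - 12*(4 + 1)) = -40392 + 3/(36 - 12*5) = -40392 + 3/(36 - 60) = -40392 + 3/(-24) = -40392 + 3*(-1/24) = -40392 - ⅛ = -323137/8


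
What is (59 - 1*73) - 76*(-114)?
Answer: 8650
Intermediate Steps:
(59 - 1*73) - 76*(-114) = (59 - 73) + 8664 = -14 + 8664 = 8650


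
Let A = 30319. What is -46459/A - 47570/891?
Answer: -1483669799/27014229 ≈ -54.922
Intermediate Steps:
-46459/A - 47570/891 = -46459/30319 - 47570/891 = -1483669799/27014229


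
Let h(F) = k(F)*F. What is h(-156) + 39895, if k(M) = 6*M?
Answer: 185911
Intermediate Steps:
h(F) = 6*F**2 (h(F) = (6*F)*F = 6*F**2)
h(-156) + 39895 = 6*(-156)**2 + 39895 = 6*24336 + 39895 = 146016 + 39895 = 185911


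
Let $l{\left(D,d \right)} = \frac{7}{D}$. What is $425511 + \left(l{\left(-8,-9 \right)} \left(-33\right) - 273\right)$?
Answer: $\frac{3402135}{8} \approx 4.2527 \cdot 10^{5}$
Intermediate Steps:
$425511 + \left(l{\left(-8,-9 \right)} \left(-33\right) - 273\right) = 425511 - \left(273 - \frac{7}{-8} \left(-33\right)\right) = 425511 - \left(273 - 7 \left(- \frac{1}{8}\right) \left(-33\right)\right) = 425511 - \frac{1953}{8} = \frac{3402135}{8}$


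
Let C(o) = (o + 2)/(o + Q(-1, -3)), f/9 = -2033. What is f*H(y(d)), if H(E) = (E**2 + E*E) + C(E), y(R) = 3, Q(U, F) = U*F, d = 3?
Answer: -689187/2 ≈ -3.4459e+5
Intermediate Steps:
Q(U, F) = F*U
f = -18297 (f = 9*(-2033) = -18297)
C(o) = (2 + o)/(3 + o) (C(o) = (o + 2)/(o - 3*(-1)) = (2 + o)/(o + 3) = (2 + o)/(3 + o))
H(E) = 2*E**2 + (2 + E)/(3 + E) (H(E) = (E**2 + E*E) + (2 + E)/(3 + E) = (E**2 + E**2) + (2 + E)/(3 + E) = 2*E**2 + (2 + E)/(3 + E))
f*H(y(d)) = -18297*(2 + 3 + 2*3**2*(3 + 3))/(3 + 3) = -18297*(2 + 3 + 2*9*6)/6 = -6099*(2 + 3 + 108)/2 = -6099*113/2 = -18297*113/6 = -689187/2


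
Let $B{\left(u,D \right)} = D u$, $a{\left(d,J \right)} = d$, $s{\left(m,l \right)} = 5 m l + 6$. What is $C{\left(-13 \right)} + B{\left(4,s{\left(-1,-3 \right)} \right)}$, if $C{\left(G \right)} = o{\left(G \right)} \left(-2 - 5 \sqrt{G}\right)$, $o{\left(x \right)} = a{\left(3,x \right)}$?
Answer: $78 - 15 i \sqrt{13} \approx 78.0 - 54.083 i$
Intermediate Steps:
$s{\left(m,l \right)} = 6 + 5 l m$ ($s{\left(m,l \right)} = 5 l m + 6 = 6 + 5 l m$)
$o{\left(x \right)} = 3$
$C{\left(G \right)} = -6 - 15 \sqrt{G}$ ($C{\left(G \right)} = 3 \left(-2 - 5 \sqrt{G}\right) = -6 - 15 \sqrt{G}$)
$C{\left(-13 \right)} + B{\left(4,s{\left(-1,-3 \right)} \right)} = \left(-6 - 15 \sqrt{-13}\right) + \left(6 + 5 \left(-3\right) \left(-1\right)\right) 4 = \left(-6 - 15 i \sqrt{13}\right) + \left(6 + 15\right) 4 = \left(-6 - 15 i \sqrt{13}\right) + 21 \cdot 4 = \left(-6 - 15 i \sqrt{13}\right) + 84 = 78 - 15 i \sqrt{13}$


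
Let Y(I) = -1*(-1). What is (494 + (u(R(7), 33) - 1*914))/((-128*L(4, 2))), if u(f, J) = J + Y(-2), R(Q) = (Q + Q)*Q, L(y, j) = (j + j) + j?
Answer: 193/384 ≈ 0.50260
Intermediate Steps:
L(y, j) = 3*j (L(y, j) = 2*j + j = 3*j)
R(Q) = 2*Q² (R(Q) = (2*Q)*Q = 2*Q²)
Y(I) = 1
u(f, J) = 1 + J (u(f, J) = J + 1 = 1 + J)
(494 + (u(R(7), 33) - 1*914))/((-128*L(4, 2))) = (494 + ((1 + 33) - 1*914))/((-384*2)) = (494 + (34 - 914))/((-128*6)) = (494 - 880)/(-768) = -386*(-1/768) = 193/384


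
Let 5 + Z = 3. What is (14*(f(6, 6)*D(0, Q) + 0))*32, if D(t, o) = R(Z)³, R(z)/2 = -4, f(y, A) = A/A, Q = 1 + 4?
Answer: -229376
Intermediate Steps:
Q = 5
f(y, A) = 1
Z = -2 (Z = -5 + 3 = -2)
R(z) = -8 (R(z) = 2*(-4) = -8)
D(t, o) = -512 (D(t, o) = (-8)³ = -512)
(14*(f(6, 6)*D(0, Q) + 0))*32 = (14*(1*(-512) + 0))*32 = (14*(-512 + 0))*32 = (14*(-512))*32 = -7168*32 = -229376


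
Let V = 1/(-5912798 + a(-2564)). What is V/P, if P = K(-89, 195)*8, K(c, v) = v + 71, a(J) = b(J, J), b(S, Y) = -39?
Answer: -1/12582517136 ≈ -7.9475e-11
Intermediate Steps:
a(J) = -39
K(c, v) = 71 + v
V = -1/5912837 (V = 1/(-5912798 - 39) = 1/(-5912837) = -1/5912837 ≈ -1.6912e-7)
P = 2128 (P = (71 + 195)*8 = 266*8 = 2128)
V/P = -1/5912837/2128 = -1/5912837*1/2128 = -1/12582517136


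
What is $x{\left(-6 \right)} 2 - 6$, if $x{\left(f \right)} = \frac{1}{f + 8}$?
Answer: $-5$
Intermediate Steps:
$x{\left(f \right)} = \frac{1}{8 + f}$
$x{\left(-6 \right)} 2 - 6 = \frac{1}{8 - 6} \cdot 2 - 6 = \frac{1}{2} \cdot 2 - 6 = 1 - 6 = -5$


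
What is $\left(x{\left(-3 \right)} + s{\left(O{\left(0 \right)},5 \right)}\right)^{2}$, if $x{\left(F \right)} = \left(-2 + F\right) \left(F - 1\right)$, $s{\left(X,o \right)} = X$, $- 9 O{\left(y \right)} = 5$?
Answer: $\frac{30625}{81} \approx 378.09$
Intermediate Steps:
$O{\left(y \right)} = - \frac{5}{9}$ ($O{\left(y \right)} = \left(- \frac{1}{9}\right) 5 = - \frac{5}{9}$)
$x{\left(F \right)} = \left(-1 + F\right) \left(-2 + F\right)$ ($x{\left(F \right)} = \left(-2 + F\right) \left(-1 + F\right) = \left(-1 + F\right) \left(-2 + F\right)$)
$\left(x{\left(-3 \right)} + s{\left(O{\left(0 \right)},5 \right)}\right)^{2} = \left(\left(2 + \left(-3\right)^{2} - -9\right) - \frac{5}{9}\right)^{2} = \left(\left(2 + 9 + 9\right) - \frac{5}{9}\right)^{2} = \left(20 - \frac{5}{9}\right)^{2} = \left(\frac{175}{9}\right)^{2} = \frac{30625}{81}$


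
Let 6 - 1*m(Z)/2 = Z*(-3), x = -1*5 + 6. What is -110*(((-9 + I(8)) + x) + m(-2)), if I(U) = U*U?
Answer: -6160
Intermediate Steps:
x = 1 (x = -5 + 6 = 1)
I(U) = U**2
m(Z) = 12 + 6*Z (m(Z) = 12 - 2*Z*(-3) = 12 - (-6)*Z = 12 + 6*Z)
-110*(((-9 + I(8)) + x) + m(-2)) = -110*(((-9 + 8**2) + 1) + (12 + 6*(-2))) = -110*(((-9 + 64) + 1) + (12 - 12)) = -110*((55 + 1) + 0) = -110*(56 + 0) = -110*56 = -6160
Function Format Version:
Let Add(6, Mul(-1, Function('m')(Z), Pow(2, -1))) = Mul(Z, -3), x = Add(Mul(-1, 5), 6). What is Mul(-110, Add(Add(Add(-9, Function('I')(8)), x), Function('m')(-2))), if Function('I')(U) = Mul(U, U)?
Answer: -6160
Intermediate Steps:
x = 1 (x = Add(-5, 6) = 1)
Function('I')(U) = Pow(U, 2)
Function('m')(Z) = Add(12, Mul(6, Z)) (Function('m')(Z) = Add(12, Mul(-2, Mul(Z, -3))) = Add(12, Mul(-2, Mul(-3, Z))) = Add(12, Mul(6, Z)))
Mul(-110, Add(Add(Add(-9, Function('I')(8)), x), Function('m')(-2))) = Mul(-110, Add(Add(Add(-9, Pow(8, 2)), 1), Add(12, Mul(6, -2)))) = Mul(-110, Add(Add(Add(-9, 64), 1), Add(12, -12))) = Mul(-110, Add(Add(55, 1), 0)) = Mul(-110, Add(56, 0)) = Mul(-110, 56) = -6160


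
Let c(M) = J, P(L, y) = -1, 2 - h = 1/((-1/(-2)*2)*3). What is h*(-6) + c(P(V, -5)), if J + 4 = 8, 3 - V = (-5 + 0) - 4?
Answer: -6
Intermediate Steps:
h = 5/3 (h = 2 - 1/((-1/(-2)*2)*3) = 2 - 1/((-1*(-1/2)*2)*3) = 2 - 1/(((1/2)*2)*3) = 2 - 1/(1*3) = 2 - 1/3 = 5/3 ≈ 1.6667)
V = 12 (V = 3 - ((-5 + 0) - 4) = 3 - (-5 - 4) = 3 - 1*(-9) = 3 + 9 = 12)
J = 4 (J = -4 + 8 = 4)
c(M) = 4
h*(-6) + c(P(V, -5)) = (5/3)*(-6) + 4 = -10 + 4 = -6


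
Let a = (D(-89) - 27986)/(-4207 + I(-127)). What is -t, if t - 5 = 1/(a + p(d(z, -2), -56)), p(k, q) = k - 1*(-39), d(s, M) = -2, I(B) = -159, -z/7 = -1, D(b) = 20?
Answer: -8067/1606 ≈ -5.0230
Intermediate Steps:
z = 7 (z = -7*(-1) = 7)
p(k, q) = 39 + k (p(k, q) = k + 39 = 39 + k)
a = 237/37 (a = (20 - 27986)/(-4207 - 159) = -27966/(-4366) = -27966*(-1/4366) = 237/37 ≈ 6.4054)
t = 8067/1606 (t = 5 + 1/(237/37 + (39 - 2)) = 5 + 1/(237/37 + 37) = 5 + 1/(1606/37) = 5 + 37/1606 = 8067/1606 ≈ 5.0230)
-t = -1*8067/1606 = -8067/1606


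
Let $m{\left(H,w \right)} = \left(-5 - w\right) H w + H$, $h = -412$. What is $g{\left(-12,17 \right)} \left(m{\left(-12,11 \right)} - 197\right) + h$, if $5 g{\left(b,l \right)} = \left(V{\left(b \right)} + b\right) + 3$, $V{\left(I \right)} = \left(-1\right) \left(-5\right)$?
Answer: $- \frac{9672}{5} \approx -1934.4$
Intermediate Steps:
$V{\left(I \right)} = 5$
$m{\left(H,w \right)} = H + H w \left(-5 - w\right)$ ($m{\left(H,w \right)} = H \left(-5 - w\right) w + H = H w \left(-5 - w\right) + H = H + H w \left(-5 - w\right)$)
$g{\left(b,l \right)} = \frac{8}{5} + \frac{b}{5}$ ($g{\left(b,l \right)} = \frac{\left(5 + b\right) + 3}{5} = \frac{8 + b}{5} = \frac{8}{5} + \frac{b}{5}$)
$g{\left(-12,17 \right)} \left(m{\left(-12,11 \right)} - 197\right) + h = \left(\frac{8}{5} + \frac{1}{5} \left(-12\right)\right) \left(- 12 \left(1 - 11^{2} - 55\right) - 197\right) - 412 = \left(\frac{8}{5} - \frac{12}{5}\right) \left(- 12 \left(1 - 121 - 55\right) - 197\right) - 412 = - \frac{4 \left(- 12 \left(1 - 121 - 55\right) - 197\right)}{5} - 412 = - \frac{4 \left(\left(-12\right) \left(-175\right) - 197\right)}{5} - 412 = - \frac{4 \left(2100 - 197\right)}{5} - 412 = \left(- \frac{4}{5}\right) 1903 - 412 = - \frac{7612}{5} - 412 = - \frac{9672}{5}$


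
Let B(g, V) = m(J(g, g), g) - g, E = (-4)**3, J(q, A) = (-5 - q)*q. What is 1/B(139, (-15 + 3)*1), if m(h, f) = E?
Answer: -1/203 ≈ -0.0049261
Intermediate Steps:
J(q, A) = q*(-5 - q)
E = -64
m(h, f) = -64
B(g, V) = -64 - g
1/B(139, (-15 + 3)*1) = 1/(-64 - 1*139) = 1/(-64 - 139) = 1/(-203) = -1/203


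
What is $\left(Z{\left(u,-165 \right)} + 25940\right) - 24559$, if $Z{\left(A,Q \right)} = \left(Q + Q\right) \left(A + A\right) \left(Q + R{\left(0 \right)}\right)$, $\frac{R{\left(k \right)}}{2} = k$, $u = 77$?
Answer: $8386681$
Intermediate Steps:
$R{\left(k \right)} = 2 k$
$Z{\left(A,Q \right)} = 4 A Q^{2}$ ($Z{\left(A,Q \right)} = \left(Q + Q\right) \left(A + A\right) \left(Q + 2 \cdot 0\right) = 2 Q 2 A \left(Q + 0\right) = 2 Q 2 A Q = 4 A Q^{2}$)
$\left(Z{\left(u,-165 \right)} + 25940\right) - 24559 = \left(4 \cdot 77 \left(-165\right)^{2} + 25940\right) - 24559 = \left(4 \cdot 77 \cdot 27225 + 25940\right) - 24559 = \left(8385300 + 25940\right) - 24559 = 8411240 - 24559 = 8386681$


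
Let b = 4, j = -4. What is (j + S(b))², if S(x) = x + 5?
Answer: 25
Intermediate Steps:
S(x) = 5 + x
(j + S(b))² = (-4 + (5 + 4))² = (-4 + 9)² = 5² = 25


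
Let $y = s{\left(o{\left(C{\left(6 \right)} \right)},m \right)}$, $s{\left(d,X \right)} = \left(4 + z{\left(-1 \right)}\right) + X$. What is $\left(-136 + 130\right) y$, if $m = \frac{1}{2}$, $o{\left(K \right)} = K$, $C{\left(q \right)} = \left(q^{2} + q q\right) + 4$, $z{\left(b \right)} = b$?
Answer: $-21$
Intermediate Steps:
$C{\left(q \right)} = 4 + 2 q^{2}$ ($C{\left(q \right)} = \left(q^{2} + q^{2}\right) + 4 = 2 q^{2} + 4 = 4 + 2 q^{2}$)
$m = \frac{1}{2} \approx 0.5$
$s{\left(d,X \right)} = 3 + X$ ($s{\left(d,X \right)} = \left(4 - 1\right) + X = 3 + X$)
$y = \frac{7}{2}$ ($y = 3 + \frac{1}{2} = \frac{7}{2} \approx 3.5$)
$\left(-136 + 130\right) y = \left(-136 + 130\right) \frac{7}{2} = \left(-6\right) \frac{7}{2} = -21$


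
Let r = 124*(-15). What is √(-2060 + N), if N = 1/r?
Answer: I*√1781694465/930 ≈ 45.387*I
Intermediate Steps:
r = -1860
N = -1/1860 (N = 1/(-1860) = -1/1860 ≈ -0.00053763)
√(-2060 + N) = √(-2060 - 1/1860) = √(-3831601/1860) = I*√1781694465/930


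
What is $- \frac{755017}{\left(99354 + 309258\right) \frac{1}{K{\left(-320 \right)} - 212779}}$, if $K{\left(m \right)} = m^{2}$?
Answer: $\frac{27779340481}{136204} \approx 2.0395 \cdot 10^{5}$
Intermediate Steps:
$- \frac{755017}{\left(99354 + 309258\right) \frac{1}{K{\left(-320 \right)} - 212779}} = - \frac{755017}{\left(99354 + 309258\right) \frac{1}{\left(-320\right)^{2} - 212779}} = - \frac{755017}{408612 \frac{1}{102400 - 212779}} = - \frac{755017}{408612 \frac{1}{-110379}} = - \frac{755017}{408612 \left(- \frac{1}{110379}\right)} = - \frac{755017}{- \frac{136204}{36793}} = \left(-755017\right) \left(- \frac{36793}{136204}\right) = \frac{27779340481}{136204}$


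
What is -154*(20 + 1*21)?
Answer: -6314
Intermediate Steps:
-154*(20 + 1*21) = -154*(20 + 21) = -154*41 = -6314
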